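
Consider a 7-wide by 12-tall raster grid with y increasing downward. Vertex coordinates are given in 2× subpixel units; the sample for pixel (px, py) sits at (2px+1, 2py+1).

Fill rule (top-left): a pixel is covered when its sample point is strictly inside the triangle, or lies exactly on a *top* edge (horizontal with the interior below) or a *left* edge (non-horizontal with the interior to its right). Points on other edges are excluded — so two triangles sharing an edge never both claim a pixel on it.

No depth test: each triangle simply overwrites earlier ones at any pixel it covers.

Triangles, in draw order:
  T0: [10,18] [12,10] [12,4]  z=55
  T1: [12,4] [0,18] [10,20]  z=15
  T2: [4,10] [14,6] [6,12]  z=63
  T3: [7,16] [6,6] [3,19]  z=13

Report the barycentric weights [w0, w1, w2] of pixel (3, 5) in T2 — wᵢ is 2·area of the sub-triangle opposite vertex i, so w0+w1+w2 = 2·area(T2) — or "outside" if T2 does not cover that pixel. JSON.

T0:
  2·area = 12  (B↔C swapped to make it positive)
  edge (10, 18)→(12, 4): d=(2,-14) top-left  bias=+0
  edge (12, 4)→(12, 10): d=(0,6) right/bottom  bias=-1
  edge (12, 10)→(10, 18): d=(-2,8) right/bottom  bias=-1
    (5,5)@(11, 11): e=[0,6,6] → █  [on edge]
    (6,5)@(13, 11): e=[28,-6,-10] → ·
    (5,6)@(11, 13): e=[4,6,2] → █
    (6,6)@(13, 13): e=[32,-6,-14] → ·
    (5,7)@(11, 15): e=[8,6,-2] → ·
  covered (2 px):
    · · · · · · ·
    · · · · · · ·
    · · · · · · ·
    · · · · · · ·
    · · · · · · ·
    · · · · · █ ·
    · · · · · █ ·
    · · · · · · ·
    · · · · · · ·
    · · · · · · ·
    · · · · · · ·
    · · · · · · ·
T1:
  2·area = 164  (B↔C swapped to make it positive)
  edge (12, 4)→(10, 20): d=(-2,16) right/bottom  bias=-1
  edge (10, 20)→(0, 18): d=(-10,-2) top-left  bias=+0
  edge (0, 18)→(12, 4): d=(12,-14) top-left  bias=+0
    (5,3)@(11, 7): e=[10,132,22] → █
    (6,3)@(13, 7): e=[-22,136,50] → ·
    (4,4)@(9, 9): e=[38,108,18] → █
    (6,4)@(13, 9): e=[-26,116,74] → ·
    (3,5)@(7, 11): e=[66,84,14] → █
    (6,5)@(13, 11): e=[-30,96,98] → ·
    (2,6)@(5, 13): e=[94,60,10] → █
    (5,6)@(11, 13): e=[-2,72,94] → ·
    (1,7)@(3, 15): e=[122,36,6] → █
    (5,7)@(11, 15): e=[-6,52,118] → ·
    (0,8)@(1, 17): e=[150,12,2] → █
    (5,8)@(11, 17): e=[-10,32,142] → ·
    (2,9)@(5, 19): e=[82,0,82] → █  [on edge]
  covered (21 px):
    · · · · · · ·
    · · · · · · ·
    · · · · · · ·
    · · · · · █ ·
    · · · · █ █ ·
    · · · █ █ █ ·
    · · █ █ █ · ·
    · █ █ █ █ · ·
    █ █ █ █ █ · ·
    · · █ █ █ · ·
    · · · · · · ·
    · · · · · · ·
T2:
  2·area = 28
  edge (4, 10)→(14, 6): d=(10,-4) top-left  bias=+0
  edge (14, 6)→(6, 12): d=(-8,6) right/bottom  bias=-1
  edge (6, 12)→(4, 10): d=(-2,-2) top-left  bias=+0
    (0,3)@(1, 7): e=[-42,70,0] → ·  [on edge]
    (1,4)@(3, 9): e=[-14,42,0] → ·  [on edge]
    (3,4)@(7, 9): e=[2,18,8] → █
    (4,4)@(9, 9): e=[10,6,12] → █
    (5,4)@(11, 9): e=[18,-6,16] → ·
    (2,5)@(5, 11): e=[14,14,0] → █  [on edge]
    (4,5)@(9, 11): e=[30,-10,8] → ·
    (2,6)@(5, 13): e=[34,-2,-4] → ·
    (3,6)@(7, 13): e=[42,-14,0] → ·  [on edge]
    (4,7)@(9, 15): e=[70,-42,0] → ·  [on edge]
    (5,8)@(11, 17): e=[98,-70,0] → ·  [on edge]
    (6,9)@(13, 19): e=[126,-98,0] → ·  [on edge]
  covered (4 px):
    · · · · · · ·
    · · · · · · ·
    · · · · · · ·
    · · · · · · ·
    · · · █ █ · ·
    · · █ █ · · ·
    · · · · · · ·
    · · · · · · ·
    · · · · · · ·
    · · · · · · ·
    · · · · · · ·
    · · · · · · ·
T3:
  2·area = 43  (B↔C swapped to make it positive)
  edge (7, 16)→(3, 19): d=(-4,3) right/bottom  bias=-1
  edge (3, 19)→(6, 6): d=(3,-13) top-left  bias=+0
  edge (6, 6)→(7, 16): d=(1,10) right/bottom  bias=-1
    (2,5)@(5, 11): e=[26,2,15] → █
    (3,5)@(7, 11): e=[20,28,-5] → ·
    (2,6)@(5, 13): e=[18,8,17] → █
    (3,6)@(7, 13): e=[12,34,-3] → ·
    (5,6)@(11, 13): e=[0,86,-43] → ·  [on edge]
    (2,7)@(5, 15): e=[10,14,19] → █
    (3,7)@(7, 15): e=[4,40,-1] → ·
    (2,8)@(5, 17): e=[2,20,21] → █
    (3,8)@(7, 17): e=[-4,46,1] → ·
    (1,9)@(3, 19): e=[0,0,43] → ·  [on edge]
    (2,9)@(5, 19): e=[-6,26,23] → ·
  covered (4 px):
    · · · · · · ·
    · · · · · · ·
    · · · · · · ·
    · · · · · · ·
    · · · · · · ·
    · · █ · · · ·
    · · █ · · · ·
    · · █ · · · ·
    · · █ · · · ·
    · · · · · · ·
    · · · · · · ·
    · · · · · · ·

Final: [2,4,22]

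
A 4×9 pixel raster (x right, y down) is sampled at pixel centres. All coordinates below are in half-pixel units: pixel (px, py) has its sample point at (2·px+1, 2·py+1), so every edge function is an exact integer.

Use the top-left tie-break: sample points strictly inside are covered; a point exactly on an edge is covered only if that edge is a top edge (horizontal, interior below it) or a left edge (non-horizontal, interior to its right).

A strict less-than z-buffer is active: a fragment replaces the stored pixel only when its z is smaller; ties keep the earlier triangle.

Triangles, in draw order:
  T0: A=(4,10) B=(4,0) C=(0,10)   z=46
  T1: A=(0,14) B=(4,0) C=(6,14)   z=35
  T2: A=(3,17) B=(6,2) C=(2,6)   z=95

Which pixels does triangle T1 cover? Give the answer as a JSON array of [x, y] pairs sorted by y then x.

T0:
  2·area = 40  (B↔C swapped to make it positive)
  edge (4, 10)→(0, 10): d=(-4,0) right/bottom  bias=-1
  edge (0, 10)→(4, 0): d=(4,-10) top-left  bias=+0
  edge (4, 0)→(4, 10): d=(0,10) right/bottom  bias=-1
    (1,1)@(3, 3): e=[28,2,10] → █
    (2,1)@(5, 3): e=[28,22,-10] → ·
    (1,2)@(3, 5): e=[20,10,10] → █
    (2,2)@(5, 5): e=[20,30,-10] → ·
    (1,3)@(3, 7): e=[12,18,10] → █
    (2,3)@(5, 7): e=[12,38,-10] → ·
    (0,4)@(1, 9): e=[4,6,30] → █
    (2,4)@(5, 9): e=[4,46,-10] → ·
    (0,5)@(1, 11): e=[-4,14,30] → ·
    (1,5)@(3, 11): e=[-4,34,10] → ·
  covered (5 px):
    · · · ·
    · █ · ·
    · █ · ·
    · █ · ·
    █ █ · ·
    · · · ·
    · · · ·
    · · · ·
    · · · ·
T1:
  2·area = 84
  edge (0, 14)→(4, 0): d=(4,-14) top-left  bias=+0
  edge (4, 0)→(6, 14): d=(2,14) right/bottom  bias=-1
  edge (6, 14)→(0, 14): d=(-6,0) right/bottom  bias=-1
    (1,2)@(3, 5): e=[6,24,54] → █
    (2,2)@(5, 5): e=[34,-4,54] → ·
    (1,3)@(3, 7): e=[14,28,42] → █
    (2,3)@(5, 7): e=[42,0,42] → ·  [on edge]
    (1,4)@(3, 9): e=[22,32,30] → █
    (2,4)@(5, 9): e=[50,4,30] → █
    (3,4)@(7, 9): e=[78,-24,30] → ·
    (0,5)@(1, 11): e=[2,64,18] → █
    (3,5)@(7, 11): e=[86,-20,18] → ·
    (0,6)@(1, 13): e=[10,68,6] → █
    (3,6)@(7, 13): e=[94,-16,6] → ·
    (0,7)@(1, 15): e=[18,72,-6] → ·
  covered (10 px):
    · · · ·
    · · · ·
    · █ · ·
    · █ · ·
    · █ █ ·
    █ █ █ ·
    █ █ █ ·
    · · · ·
    · · · ·
T2:
  2·area = 48  (B↔C swapped to make it positive)
  edge (3, 17)→(2, 6): d=(-1,-11) top-left  bias=+0
  edge (2, 6)→(6, 2): d=(4,-4) top-left  bias=+0
  edge (6, 2)→(3, 17): d=(-3,15) right/bottom  bias=-1
    (3,0)@(7, 1): e=[60,0,-12] → ·  [on edge]
    (2,1)@(5, 3): e=[36,0,12] → █  [on edge]
    (3,1)@(7, 3): e=[58,8,-18] → ·
    (1,2)@(3, 5): e=[12,0,36] → █  [on edge]
    (3,2)@(7, 5): e=[56,16,-24] → ·
    (0,3)@(1, 7): e=[-12,0,60] → ·  [on edge]
    (1,3)@(3, 7): e=[10,8,30] → █
    (2,3)@(5, 7): e=[32,16,0] → ·  [on edge]
    (1,4)@(3, 9): e=[8,16,24] → █
    (2,4)@(5, 9): e=[30,24,-6] → ·
    (1,5)@(3, 11): e=[6,24,18] → █
    (2,5)@(5, 11): e=[28,32,-12] → ·
    (1,8)@(3, 17): e=[0,48,0] → ·  [on edge]
  covered (8 px):
    · · · ·
    · · █ ·
    · █ █ ·
    · █ · ·
    · █ · ·
    · █ · ·
    · █ · ·
    · █ · ·
    · · · ·

Result: [[1,2],[1,3],[1,4],[2,4],[0,5],[1,5],[2,5],[0,6],[1,6],[2,6]]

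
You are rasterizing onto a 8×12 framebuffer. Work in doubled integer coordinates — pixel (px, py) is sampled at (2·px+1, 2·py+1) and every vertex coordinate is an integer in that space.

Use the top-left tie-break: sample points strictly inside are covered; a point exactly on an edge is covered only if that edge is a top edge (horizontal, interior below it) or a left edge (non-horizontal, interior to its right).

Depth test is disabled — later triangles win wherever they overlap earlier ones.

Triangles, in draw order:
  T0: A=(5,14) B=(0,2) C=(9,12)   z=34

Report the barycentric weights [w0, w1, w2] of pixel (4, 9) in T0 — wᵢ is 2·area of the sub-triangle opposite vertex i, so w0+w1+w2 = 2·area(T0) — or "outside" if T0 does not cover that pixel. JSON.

T0:
  2·area = 58
  edge (5, 14)→(0, 2): d=(-5,-12) top-left  bias=+0
  edge (0, 2)→(9, 12): d=(9,10) right/bottom  bias=-1
  edge (9, 12)→(5, 14): d=(-4,2) right/bottom  bias=-1
    (1,3)@(3, 7): e=[11,15,32] → X
    (2,3)@(5, 7): e=[35,-5,28] → .
    (1,4)@(3, 9): e=[1,33,24] → X
    (2,4)@(5, 9): e=[25,13,20] → X
    (3,4)@(7, 9): e=[49,-7,16] → .
    (7,4)@(15, 9): e=[145,-87,0] → .  [on edge]
    (1,5)@(3, 11): e=[-9,51,16] → .
    (2,5)@(5, 11): e=[15,31,12] → X
    (3,5)@(7, 11): e=[39,11,8] → X
    (4,5)@(9, 11): e=[63,-9,4] → .
    (5,5)@(11, 11): e=[87,-29,0] → .  [on edge]
    (2,6)@(5, 13): e=[5,49,4] → X
    (3,6)@(7, 13): e=[29,29,0] → .  [on edge]
    (1,7)@(3, 15): e=[-29,87,0] → .  [on edge]
  covered (6 px):
    . . . . . . . .
    . . . . . . . .
    . . . . . . . .
    . X . . . . . .
    . X X . . . . .
    . . X X . . . .
    . . X . . . . .
    . . . . . . . .
    . . . . . . . .
    . . . . . . . .
    . . . . . . . .
    . . . . . . . .

Answer: "outside"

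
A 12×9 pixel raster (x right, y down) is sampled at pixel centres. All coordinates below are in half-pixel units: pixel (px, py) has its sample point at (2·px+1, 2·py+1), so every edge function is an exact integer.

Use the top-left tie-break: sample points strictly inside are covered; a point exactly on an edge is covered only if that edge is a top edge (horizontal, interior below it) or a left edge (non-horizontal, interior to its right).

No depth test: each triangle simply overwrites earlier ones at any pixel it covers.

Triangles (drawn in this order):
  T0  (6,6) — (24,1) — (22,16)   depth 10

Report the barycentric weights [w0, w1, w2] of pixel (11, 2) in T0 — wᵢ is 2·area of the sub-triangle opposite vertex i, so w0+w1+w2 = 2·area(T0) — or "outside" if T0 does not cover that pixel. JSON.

T0:
  2·area = 260
  edge (6, 6)→(24, 1): d=(18,-5) top-left  bias=+0
  edge (24, 1)→(22, 16): d=(-2,15) right/bottom  bias=-1
  edge (22, 16)→(6, 6): d=(-16,-10) top-left  bias=+0
    (8,1)@(17, 3): e=[1,101,158] → #
    (9,1)@(19, 3): e=[11,71,178] → #
    (10,1)@(21, 3): e=[21,41,198] → #
    (11,1)@(23, 3): e=[31,11,218] → #
    (5,2)@(11, 5): e=[7,187,66] → #
    (6,2)@(13, 5): e=[17,157,86] → #
    (7,2)@(15, 5): e=[27,127,106] → #
    (4,3)@(9, 7): e=[33,213,14] → #
    (4,4)@(9, 9): e=[69,209,-18] → ·
    (5,4)@(11, 9): e=[79,179,2] → #
    (11,4)@(23, 9): e=[139,-1,122] → ·
    (5,5)@(11, 11): e=[115,175,-30] → ·
  covered (32 px):
    · · · · · · · · · · · ·
    · · · · · · · · # # # #
    · · · · · # # # # # # #
    · · · · # # # # # # # #
    · · · · · # # # # # # ·
    · · · · · · · # # # # ·
    · · · · · · · · · # # ·
    · · · · · · · · · · # ·
    · · · · · · · · · · · ·

Result: [7,186,67]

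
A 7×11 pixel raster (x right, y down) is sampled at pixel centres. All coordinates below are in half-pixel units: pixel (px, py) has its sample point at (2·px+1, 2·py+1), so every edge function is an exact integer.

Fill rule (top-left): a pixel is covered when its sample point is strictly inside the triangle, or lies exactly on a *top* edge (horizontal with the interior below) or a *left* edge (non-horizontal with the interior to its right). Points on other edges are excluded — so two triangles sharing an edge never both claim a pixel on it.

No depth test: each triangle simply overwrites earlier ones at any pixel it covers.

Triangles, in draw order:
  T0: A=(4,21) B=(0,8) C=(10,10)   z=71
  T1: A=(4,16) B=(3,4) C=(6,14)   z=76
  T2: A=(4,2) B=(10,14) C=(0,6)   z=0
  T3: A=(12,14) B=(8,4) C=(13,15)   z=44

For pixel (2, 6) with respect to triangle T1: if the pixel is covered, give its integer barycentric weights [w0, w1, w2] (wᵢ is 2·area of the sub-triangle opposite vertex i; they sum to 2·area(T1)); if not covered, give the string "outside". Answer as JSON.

T0:
  2·area = 122
  edge (4, 21)→(0, 8): d=(-4,-13) top-left  bias=+0
  edge (0, 8)→(10, 10): d=(10,2) right/bottom  bias=-1
  edge (10, 10)→(4, 21): d=(-6,11) right/bottom  bias=-1
    (0,4)@(1, 9): e=[9,8,105] → X
    (1,4)@(3, 9): e=[35,4,83] → X
    (2,4)@(5, 9): e=[61,0,61] → .  [on edge]
    (0,5)@(1, 11): e=[1,28,93] → X
    (2,5)@(5, 11): e=[53,20,49] → X
    (3,5)@(7, 11): e=[79,16,27] → X
    (4,5)@(9, 11): e=[105,12,5] → X
    (5,5)@(11, 11): e=[131,8,-17] → .
    (0,6)@(1, 13): e=[-7,48,81] → .
    (1,6)@(3, 13): e=[19,44,59] → X
    (4,6)@(9, 13): e=[97,32,-7] → .
    (1,7)@(3, 15): e=[11,64,47] → X
  covered (16 px):
    . . . . . . .
    . . . . . . .
    . . . . . . .
    . . . . . . .
    X X . . . . .
    X X X X X . .
    . X X X . . .
    . X X X . . .
    . X X . . . .
    . . X . . . .
    . . . . . . .
T1:
  2·area = 26
  edge (4, 16)→(3, 4): d=(-1,-12) top-left  bias=+0
  edge (3, 4)→(6, 14): d=(3,10) right/bottom  bias=-1
  edge (6, 14)→(4, 16): d=(-2,2) right/bottom  bias=-1
    (6,3)@(13, 7): e=[117,-91,0] → .  [on edge]
    (5,4)@(11, 9): e=[91,-65,0] → .  [on edge]
    (2,5)@(5, 11): e=[17,1,8] → X
    (3,5)@(7, 11): e=[41,-19,4] → .
    (4,5)@(9, 11): e=[65,-39,0] → .  [on edge]
    (2,6)@(5, 13): e=[15,7,4] → X
    (3,6)@(7, 13): e=[39,-13,0] → .  [on edge]
    (2,7)@(5, 15): e=[13,13,0] → .  [on edge]
    (1,8)@(3, 17): e=[-13,39,0] → .  [on edge]
    (0,9)@(1, 19): e=[-39,65,0] → .  [on edge]
  covered (2 px):
    . . . . . . .
    . . . . . . .
    . . . . . . .
    . . . . . . .
    . . . . . . .
    . . X . . . .
    . . X . . . .
    . . . . . . .
    . . . . . . .
    . . . . . . .
    . . . . . . .
T2:
  2·area = 72
  edge (4, 2)→(10, 14): d=(6,12) right/bottom  bias=-1
  edge (10, 14)→(0, 6): d=(-10,-8) top-left  bias=+0
  edge (0, 6)→(4, 2): d=(4,-4) top-left  bias=+0
    (2,0)@(5, 1): e=[-18,90,0] → .  [on edge]
    (1,1)@(3, 3): e=[18,54,0] → X  [on edge]
    (2,1)@(5, 3): e=[-6,70,8] → .
    (0,2)@(1, 5): e=[54,18,0] → X  [on edge]
    (2,2)@(5, 5): e=[6,50,16] → X
    (3,2)@(7, 5): e=[-18,66,24] → .
    (0,3)@(1, 7): e=[66,-2,8] → .
    (1,3)@(3, 7): e=[42,14,16] → X
    (3,3)@(7, 7): e=[-6,46,32] → .
    (1,4)@(3, 9): e=[54,-6,24] → .
    (2,4)@(5, 9): e=[30,10,32] → X
    (3,4)@(7, 9): e=[6,26,40] → X
  covered (10 px):
    . . . . . . .
    . X . . . . .
    X X X . . . .
    . X X . . . .
    . . X X . . .
    . . . X . . .
    . . . . X . .
    . . . . . . .
    . . . . . . .
    . . . . . . .
    . . . . . . .
T3:
  2·area = 6
  edge (12, 14)→(8, 4): d=(-4,-10) top-left  bias=+0
  edge (8, 4)→(13, 15): d=(5,11) right/bottom  bias=-1
  edge (13, 15)→(12, 14): d=(-1,-1) top-left  bias=+0
    (0,1)@(1, 3): e=[-66,72,0] → .  [on edge]
    (1,2)@(3, 5): e=[-54,60,0] → .  [on edge]
    (2,3)@(5, 7): e=[-42,48,0] → .  [on edge]
    (3,4)@(7, 9): e=[-30,36,0] → .  [on edge]
    (4,5)@(9, 11): e=[-18,24,0] → .  [on edge]
    (5,5)@(11, 11): e=[2,2,2] → X
    (6,5)@(13, 11): e=[22,-20,4] → .
    (5,6)@(11, 13): e=[-6,12,0] → .  [on edge]
    (6,7)@(13, 15): e=[6,0,0] → .  [on edge]
  covered (1 px):
    . . . . . . .
    . . . . . . .
    . . . . . . .
    . . . . . . .
    . . . . . . .
    . . . . . X .
    . . . . . . .
    . . . . . . .
    . . . . . . .
    . . . . . . .
    . . . . . . .

Result: [7,4,15]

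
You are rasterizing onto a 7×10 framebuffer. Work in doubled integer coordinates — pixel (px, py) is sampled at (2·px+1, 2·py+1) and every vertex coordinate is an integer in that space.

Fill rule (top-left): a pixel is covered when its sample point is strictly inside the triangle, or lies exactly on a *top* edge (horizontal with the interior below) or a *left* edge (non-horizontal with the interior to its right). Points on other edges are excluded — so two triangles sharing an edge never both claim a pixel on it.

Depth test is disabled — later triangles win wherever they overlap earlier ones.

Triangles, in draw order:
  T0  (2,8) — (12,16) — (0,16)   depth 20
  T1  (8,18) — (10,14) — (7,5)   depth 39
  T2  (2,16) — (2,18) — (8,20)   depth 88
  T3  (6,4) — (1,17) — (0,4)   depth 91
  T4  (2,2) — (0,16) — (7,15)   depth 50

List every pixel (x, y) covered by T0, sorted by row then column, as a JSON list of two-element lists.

T0:
  2·area = 96
  edge (2, 8)→(12, 16): d=(10,8) right/bottom  bias=-1
  edge (12, 16)→(0, 16): d=(-12,0) right/bottom  bias=-1
  edge (0, 16)→(2, 8): d=(2,-8) top-left  bias=+0
    (1,4)@(3, 9): e=[2,84,10] → X
    (2,4)@(5, 9): e=[-14,84,26] → .
    (1,5)@(3, 11): e=[22,60,14] → X
    (2,5)@(5, 11): e=[6,60,30] → X
    (3,5)@(7, 11): e=[-10,60,46] → .
    (0,6)@(1, 13): e=[58,36,2] → X
    (3,6)@(7, 13): e=[10,36,50] → X
    (4,6)@(9, 13): e=[-6,36,66] → .
    (0,7)@(1, 15): e=[78,12,6] → X
    (4,7)@(9, 15): e=[14,12,70] → X
    (5,7)@(11, 15): e=[-2,12,86] → .
    (0,8)@(1, 17): e=[98,-12,10] → .
  covered (12 px):
    . . . . . . .
    . . . . . . .
    . . . . . . .
    . . . . . . .
    . X . . . . .
    . X X . . . .
    X X X X . . .
    X X X X X . .
    . . . . . . .
    . . . . . . .
T1:
  2·area = 30  (B↔C swapped to make it positive)
  edge (8, 18)→(7, 5): d=(-1,-13) top-left  bias=+0
  edge (7, 5)→(10, 14): d=(3,9) right/bottom  bias=-1
  edge (10, 14)→(8, 18): d=(-2,4) right/bottom  bias=-1
    (3,2)@(7, 5): e=[0,0,30] → .  [on edge]
    (4,5)@(9, 11): e=[20,0,10] → .  [on edge]
    (4,6)@(9, 13): e=[18,6,6] → X
    (5,6)@(11, 13): e=[44,-12,-2] → .
    (4,7)@(9, 15): e=[16,12,2] → X
    (5,7)@(11, 15): e=[42,-6,-6] → .
    (4,8)@(9, 17): e=[14,18,-2] → .
    (5,8)@(11, 17): e=[40,0,-10] → .  [on edge]
  covered (2 px):
    . . . . . . .
    . . . . . . .
    . . . . . . .
    . . . . . . .
    . . . . . . .
    . . . . . . .
    . . . . X . .
    . . . . X . .
    . . . . . . .
    . . . . . . .
T2:
  2·area = 12  (B↔C swapped to make it positive)
  edge (2, 16)→(8, 20): d=(6,4) right/bottom  bias=-1
  edge (8, 20)→(2, 18): d=(-6,-2) top-left  bias=+0
  edge (2, 18)→(2, 16): d=(0,-2) top-left  bias=+0
    (1,8)@(3, 17): e=[2,8,2] → X
    (2,8)@(5, 17): e=[-6,12,6] → .
    (1,9)@(3, 19): e=[14,-4,2] → .
    (2,9)@(5, 19): e=[6,0,6] → X  [on edge]
    (3,9)@(7, 19): e=[-2,4,10] → .
  covered (2 px):
    . . . . . . .
    . . . . . . .
    . . . . . . .
    . . . . . . .
    . . . . . . .
    . . . . . . .
    . . . . . . .
    . . . . . . .
    . X . . . . .
    . . X . . . .
T3:
  2·area = 78
  edge (6, 4)→(1, 17): d=(-5,13) right/bottom  bias=-1
  edge (1, 17)→(0, 4): d=(-1,-13) top-left  bias=+0
  edge (0, 4)→(6, 4): d=(6,0) top-left  bias=+0
    (0,2)@(1, 5): e=[60,12,6] → X
    (1,2)@(3, 5): e=[34,38,6] → X
    (2,2)@(5, 5): e=[8,64,6] → X
    (3,2)@(7, 5): e=[-18,90,6] → .
    (0,3)@(1, 7): e=[50,10,18] → X
    (2,3)@(5, 7): e=[-2,62,18] → .
    (0,4)@(1, 9): e=[40,8,30] → X
    (2,4)@(5, 9): e=[-12,60,30] → .
    (0,5)@(1, 11): e=[30,6,42] → X
    (2,5)@(5, 11): e=[-22,58,42] → .
    (0,6)@(1, 13): e=[20,4,54] → X
    (1,6)@(3, 13): e=[-6,30,54] → .
    (0,8)@(1, 17): e=[0,0,78] → .  [on edge]
  covered (11 px):
    . . . . . . .
    . . . . . . .
    X X X . . . .
    X X . . . . .
    X X . . . . .
    X X . . . . .
    X . . . . . .
    X . . . . . .
    . . . . . . .
    . . . . . . .
T4:
  2·area = 96  (B↔C swapped to make it positive)
  edge (2, 2)→(7, 15): d=(5,13) right/bottom  bias=-1
  edge (7, 15)→(0, 16): d=(-7,1) right/bottom  bias=-1
  edge (0, 16)→(2, 2): d=(2,-14) top-left  bias=+0
    (1,2)@(3, 5): e=[2,74,20] → X
    (2,2)@(5, 5): e=[-24,72,48] → .
    (1,3)@(3, 7): e=[12,60,24] → X
    (2,3)@(5, 7): e=[-14,58,52] → .
    (0,4)@(1, 9): e=[48,48,0] → X  [on edge]
    (2,4)@(5, 9): e=[-4,44,56] → .
    (0,5)@(1, 11): e=[58,34,4] → X
    (2,5)@(5, 11): e=[6,30,60] → X
    (3,5)@(7, 11): e=[-20,28,88] → .
    (0,6)@(1, 13): e=[68,20,8] → X
    (3,6)@(7, 13): e=[-10,14,92] → .
    (0,7)@(1, 15): e=[78,6,12] → X
    (3,7)@(7, 15): e=[0,0,96] → .  [on edge]
  covered (13 px):
    . . . . . . .
    . . . . . . .
    . X . . . . .
    . X . . . . .
    X X . . . . .
    X X X . . . .
    X X X . . . .
    X X X . . . .
    . . . . . . .
    . . . . . . .

Result: [[1,4],[1,5],[2,5],[0,6],[1,6],[2,6],[3,6],[0,7],[1,7],[2,7],[3,7],[4,7]]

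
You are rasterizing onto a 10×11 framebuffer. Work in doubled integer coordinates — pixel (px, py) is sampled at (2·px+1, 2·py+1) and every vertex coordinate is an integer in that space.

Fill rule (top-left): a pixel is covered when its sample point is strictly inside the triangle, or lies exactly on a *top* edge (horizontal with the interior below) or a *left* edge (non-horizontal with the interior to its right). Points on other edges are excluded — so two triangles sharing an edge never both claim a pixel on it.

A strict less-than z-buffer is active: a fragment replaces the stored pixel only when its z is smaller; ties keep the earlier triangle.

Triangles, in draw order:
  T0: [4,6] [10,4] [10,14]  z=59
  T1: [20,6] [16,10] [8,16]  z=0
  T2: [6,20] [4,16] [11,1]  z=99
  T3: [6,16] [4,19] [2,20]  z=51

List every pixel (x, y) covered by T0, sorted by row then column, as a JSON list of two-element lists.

T0:
  2·area = 60
  edge (4, 6)→(10, 4): d=(6,-2) top-left  bias=+0
  edge (10, 4)→(10, 14): d=(0,10) right/bottom  bias=-1
  edge (10, 14)→(4, 6): d=(-6,-8) top-left  bias=+0
    (9,0)@(19, 1): e=[0,-90,150] → ·  [on edge]
    (6,1)@(13, 3): e=[0,-30,90] → ·  [on edge]
    (3,2)@(7, 5): e=[0,30,30] → #  [on edge]
    (4,2)@(9, 5): e=[4,10,46] → #
    (5,2)@(11, 5): e=[8,-10,62] → ·
    (0,3)@(1, 7): e=[0,90,-30] → ·  [on edge]
    (2,3)@(5, 7): e=[8,50,2] → #
    (5,3)@(11, 7): e=[20,-10,50] → ·
    (2,4)@(5, 9): e=[20,50,-10] → ·
    (3,4)@(7, 9): e=[24,30,6] → #
    (5,4)@(11, 9): e=[32,-10,38] → ·
    (3,5)@(7, 11): e=[36,30,-6] → ·
  covered (8 px):
    · · · · · · · · · ·
    · · · · · · · · · ·
    · · · # # · · · · ·
    · · # # # · · · · ·
    · · · # # · · · · ·
    · · · · # · · · · ·
    · · · · · · · · · ·
    · · · · · · · · · ·
    · · · · · · · · · ·
    · · · · · · · · · ·
    · · · · · · · · · ·
T1:
  2·area = 8
  edge (20, 6)→(16, 10): d=(-4,4) right/bottom  bias=-1
  edge (16, 10)→(8, 16): d=(-8,6) right/bottom  bias=-1
  edge (8, 16)→(20, 6): d=(12,-10) top-left  bias=+0
    (9,3)@(19, 7): e=[0,6,2] → ·  [on edge]
    (8,4)@(17, 9): e=[0,2,6] → ·  [on edge]
    (7,5)@(15, 11): e=[0,-2,10] → ·  [on edge]
    (6,6)@(13, 13): e=[0,-6,14] → ·  [on edge]
    (5,7)@(11, 15): e=[0,-10,18] → ·  [on edge]
    (4,8)@(9, 17): e=[0,-14,22] → ·  [on edge]
    (3,9)@(7, 19): e=[0,-18,26] → ·  [on edge]
    (2,10)@(5, 21): e=[0,-22,30] → ·  [on edge]
  covered (0 px):
    · · · · · · · · · ·
    · · · · · · · · · ·
    · · · · · · · · · ·
    · · · · · · · · · ·
    · · · · · · · · · ·
    · · · · · · · · · ·
    · · · · · · · · · ·
    · · · · · · · · · ·
    · · · · · · · · · ·
    · · · · · · · · · ·
    · · · · · · · · · ·
T2:
  2·area = 58
  edge (6, 20)→(4, 16): d=(-2,-4) top-left  bias=+0
  edge (4, 16)→(11, 1): d=(7,-15) top-left  bias=+0
  edge (11, 1)→(6, 20): d=(-5,19) right/bottom  bias=-1
    (5,0)@(11, 1): e=[58,0,0] → ·  [on edge]
    (4,3)@(9, 7): e=[38,12,8] → #
    (5,3)@(11, 7): e=[46,42,-30] → ·
    (4,4)@(9, 9): e=[34,26,-2] → ·
    (3,5)@(7, 11): e=[22,10,26] → #
    (4,5)@(9, 11): e=[30,40,-12] → ·
    (3,6)@(7, 13): e=[18,24,16] → #
    (4,6)@(9, 13): e=[26,54,-22] → ·
    (2,7)@(5, 15): e=[6,8,44] → #
    (4,7)@(9, 15): e=[22,68,-32] → ·
    (2,8)@(5, 17): e=[2,22,34] → #
    (3,8)@(7, 17): e=[10,52,-4] → ·
  covered (6 px):
    · · · · · · · · · ·
    · · · · · · · · · ·
    · · · · · · · · · ·
    · · · · # · · · · ·
    · · · · · · · · · ·
    · · · # · · · · · ·
    · · · # · · · · · ·
    · · # # · · · · · ·
    · · # · · · · · · ·
    · · · · · · · · · ·
    · · · · · · · · · ·
T3:
  2·area = 4
  edge (6, 16)→(4, 19): d=(-2,3) right/bottom  bias=-1
  edge (4, 19)→(2, 20): d=(-2,1) right/bottom  bias=-1
  edge (2, 20)→(6, 16): d=(4,-4) top-left  bias=+0
    (9,1)@(19, 3): e=[-13,17,0] → ·  [on edge]
    (8,2)@(17, 5): e=[-11,15,0] → ·  [on edge]
    (7,3)@(15, 7): e=[-9,13,0] → ·  [on edge]
    (6,4)@(13, 9): e=[-7,11,0] → ·  [on edge]
    (5,5)@(11, 11): e=[-5,9,0] → ·  [on edge]
    (4,6)@(9, 13): e=[-3,7,0] → ·  [on edge]
    (3,7)@(7, 15): e=[-1,5,0] → ·  [on edge]
    (2,8)@(5, 17): e=[1,3,0] → #  [on edge]
    (3,8)@(7, 17): e=[-5,1,8] → ·
    (1,9)@(3, 19): e=[3,1,0] → #  [on edge]
    (2,9)@(5, 19): e=[-3,-1,8] → ·
    (0,10)@(1, 21): e=[5,-1,0] → ·  [on edge]
  covered (2 px):
    · · · · · · · · · ·
    · · · · · · · · · ·
    · · · · · · · · · ·
    · · · · · · · · · ·
    · · · · · · · · · ·
    · · · · · · · · · ·
    · · · · · · · · · ·
    · · · · · · · · · ·
    · · # · · · · · · ·
    · # · · · · · · · ·
    · · · · · · · · · ·

Result: [[3,2],[4,2],[2,3],[3,3],[4,3],[3,4],[4,4],[4,5]]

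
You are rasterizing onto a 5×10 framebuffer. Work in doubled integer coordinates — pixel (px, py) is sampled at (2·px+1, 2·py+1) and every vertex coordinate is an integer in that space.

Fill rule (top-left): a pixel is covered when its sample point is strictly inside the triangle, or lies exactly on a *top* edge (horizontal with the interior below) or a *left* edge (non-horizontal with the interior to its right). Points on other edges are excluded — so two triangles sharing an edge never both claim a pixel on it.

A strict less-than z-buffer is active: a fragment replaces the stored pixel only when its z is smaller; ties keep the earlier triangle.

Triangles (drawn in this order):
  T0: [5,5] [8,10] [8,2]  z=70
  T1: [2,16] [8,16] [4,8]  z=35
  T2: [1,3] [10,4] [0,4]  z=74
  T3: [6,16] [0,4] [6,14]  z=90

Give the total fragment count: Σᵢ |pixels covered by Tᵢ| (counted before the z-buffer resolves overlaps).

T0:
  2·area = 24  (B↔C swapped to make it positive)
  edge (5, 5)→(8, 2): d=(3,-3) top-left  bias=+0
  edge (8, 2)→(8, 10): d=(0,8) right/bottom  bias=-1
  edge (8, 10)→(5, 5): d=(-3,-5) top-left  bias=+0
    (4,0)@(9, 1): e=[0,-8,32] → ·  [on edge]
    (3,1)@(7, 3): e=[0,8,16] → █  [on edge]
    (4,1)@(9, 3): e=[6,-8,26] → ·
    (2,2)@(5, 5): e=[0,24,0] → █  [on edge]
    (4,2)@(9, 5): e=[12,-8,20] → ·
    (1,3)@(3, 7): e=[0,40,-16] → ·  [on edge]
    (2,3)@(5, 7): e=[6,24,-6] → ·
    (3,3)@(7, 7): e=[12,8,4] → █
    (4,3)@(9, 7): e=[18,-8,14] → ·
    (0,4)@(1, 9): e=[0,56,-32] → ·  [on edge]
    (3,4)@(7, 9): e=[18,8,-2] → ·
  covered (4 px):
    · · · · ·
    · · · █ ·
    · · █ █ ·
    · · · █ ·
    · · · · ·
    · · · · ·
    · · · · ·
    · · · · ·
    · · · · ·
    · · · · ·
T1:
  2·area = 48  (B↔C swapped to make it positive)
  edge (2, 16)→(4, 8): d=(2,-8) top-left  bias=+0
  edge (4, 8)→(8, 16): d=(4,8) right/bottom  bias=-1
  edge (8, 16)→(2, 16): d=(-6,0) right/bottom  bias=-1
    (2,5)@(5, 11): e=[14,4,30] → █
    (3,5)@(7, 11): e=[30,-12,30] → ·
    (1,6)@(3, 13): e=[2,28,18] → █
    (3,6)@(7, 13): e=[34,-4,18] → ·
    (1,7)@(3, 15): e=[6,36,6] → █
    (3,7)@(7, 15): e=[38,4,6] → █
    (4,7)@(9, 15): e=[54,-12,6] → ·
    (1,8)@(3, 17): e=[10,44,-6] → ·
    (2,8)@(5, 17): e=[26,28,-6] → ·
    (3,8)@(7, 17): e=[42,12,-6] → ·
  covered (6 px):
    · · · · ·
    · · · · ·
    · · · · ·
    · · · · ·
    · · · · ·
    · · █ · ·
    · █ █ · ·
    · █ █ █ ·
    · · · · ·
    · · · · ·
T2:
  2·area = 10
  edge (1, 3)→(10, 4): d=(9,1) right/bottom  bias=-1
  edge (10, 4)→(0, 4): d=(-10,0) right/bottom  bias=-1
  edge (0, 4)→(1, 3): d=(1,-1) top-left  bias=+0
    (1,0)@(3, 1): e=[-20,30,0] → ·  [on edge]
    (0,1)@(1, 3): e=[0,10,0] → ·  [on edge]
  covered (0 px):
    · · · · ·
    · · · · ·
    · · · · ·
    · · · · ·
    · · · · ·
    · · · · ·
    · · · · ·
    · · · · ·
    · · · · ·
    · · · · ·
T3:
  2·area = 12
  edge (6, 16)→(0, 4): d=(-6,-12) top-left  bias=+0
  edge (0, 4)→(6, 14): d=(6,10) right/bottom  bias=-1
  edge (6, 14)→(6, 16): d=(0,2) right/bottom  bias=-1
    (1,4)@(3, 9): e=[6,0,6] → ·  [on edge]
    (2,6)@(5, 13): e=[6,4,2] → █
    (3,6)@(7, 13): e=[30,-16,-2] → ·
    (2,7)@(5, 15): e=[-6,16,2] → ·
    (4,9)@(9, 19): e=[18,0,-6] → ·  [on edge]
  covered (1 px):
    · · · · ·
    · · · · ·
    · · · · ·
    · · · · ·
    · · · · ·
    · · · · ·
    · · █ · ·
    · · · · ·
    · · · · ·
    · · · · ·

Result: 11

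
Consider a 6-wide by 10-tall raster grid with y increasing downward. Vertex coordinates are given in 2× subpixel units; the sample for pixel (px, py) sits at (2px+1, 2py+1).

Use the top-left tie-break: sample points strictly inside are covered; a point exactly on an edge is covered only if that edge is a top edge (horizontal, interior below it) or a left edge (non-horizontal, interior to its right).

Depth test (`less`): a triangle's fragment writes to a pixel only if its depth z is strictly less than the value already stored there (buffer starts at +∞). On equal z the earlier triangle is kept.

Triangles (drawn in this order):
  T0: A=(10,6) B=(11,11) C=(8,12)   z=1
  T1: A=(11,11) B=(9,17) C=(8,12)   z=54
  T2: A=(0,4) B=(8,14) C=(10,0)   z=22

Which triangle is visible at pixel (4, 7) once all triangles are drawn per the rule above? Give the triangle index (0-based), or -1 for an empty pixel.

T0:
  2·area = 16
  edge (10, 6)→(11, 11): d=(1,5) right/bottom  bias=-1
  edge (11, 11)→(8, 12): d=(-3,1) right/bottom  bias=-1
  edge (8, 12)→(10, 6): d=(2,-6) top-left  bias=+0
    (4,0)@(9, 1): e=[0,32,-16] → .  [on edge]
    (5,1)@(11, 3): e=[-8,24,0] → .  [on edge]
    (4,4)@(9, 9): e=[8,8,0] → X  [on edge]
    (5,4)@(11, 9): e=[-2,6,12] → .
    (4,5)@(9, 11): e=[10,2,4] → X
    (5,5)@(11, 11): e=[0,0,16] → .  [on edge]
    (2,6)@(5, 13): e=[32,0,-16] → .  [on edge]
    (4,6)@(9, 13): e=[12,-4,8] → .
    (3,7)@(7, 15): e=[24,-8,0] → .  [on edge]
  covered (2 px):
    . . . . . .
    . . . . . .
    . . . . . .
    . . . . . .
    . . . . X .
    . . . . X .
    . . . . . .
    . . . . . .
    . . . . . .
    . . . . . .
T1:
  2·area = 16
  edge (11, 11)→(9, 17): d=(-2,6) right/bottom  bias=-1
  edge (9, 17)→(8, 12): d=(-1,-5) top-left  bias=+0
  edge (8, 12)→(11, 11): d=(3,-1) top-left  bias=+0
    (3,3)@(7, 7): e=[32,0,-16] → .  [on edge]
    (5,5)@(11, 11): e=[0,16,0] → .  [on edge]
    (2,6)@(5, 13): e=[32,-16,0] → .  [on edge]
    (4,6)@(9, 13): e=[8,4,4] → X
    (5,6)@(11, 13): e=[-4,14,6] → .
    (4,7)@(9, 15): e=[4,2,10] → X
    (5,7)@(11, 15): e=[-8,12,12] → .
    (4,8)@(9, 17): e=[0,0,16] → .  [on edge]
  covered (2 px):
    . . . . . .
    . . . . . .
    . . . . . .
    . . . . . .
    . . . . . .
    . . . . . .
    . . . . X .
    . . . . X .
    . . . . . .
    . . . . . .
T2:
  2·area = 132  (B↔C swapped to make it positive)
  edge (0, 4)→(10, 0): d=(10,-4) top-left  bias=+0
  edge (10, 0)→(8, 14): d=(-2,14) right/bottom  bias=-1
  edge (8, 14)→(0, 4): d=(-8,-10) top-left  bias=+0
    (4,0)@(9, 1): e=[6,12,114] → X
    (5,0)@(11, 1): e=[14,-16,134] → .
    (1,1)@(3, 3): e=[2,92,38] → X
    (2,1)@(5, 3): e=[10,64,58] → X
    (3,1)@(7, 3): e=[18,36,78] → X
    (5,1)@(11, 3): e=[34,-20,118] → .
    (0,2)@(1, 5): e=[14,116,2] → X
    (5,2)@(11, 5): e=[54,-24,102] → .
    (0,3)@(1, 7): e=[34,112,-14] → .
    (1,3)@(3, 7): e=[42,84,6] → X
    (4,3)@(9, 7): e=[66,0,66] → .  [on edge]
    (1,4)@(3, 9): e=[62,80,-10] → .
  covered (16 px):
    . . . . X .
    . X X X X .
    X X X X X .
    . X X X . .
    . . X X . .
    . . . X . .
    . . . . . .
    . . . . . .
    . . . . . .
    . . . . . .

Z-buffer (winner per pixel, '.' = empty):
  . . . . 2 .
  . 2 2 2 2 .
  2 2 2 2 2 .
  . 2 2 2 . .
  . . 2 2 0 .
  . . . 2 0 .
  . . . . 1 .
  . . . . 1 .
  . . . . . .
  . . . . . .

Result: 1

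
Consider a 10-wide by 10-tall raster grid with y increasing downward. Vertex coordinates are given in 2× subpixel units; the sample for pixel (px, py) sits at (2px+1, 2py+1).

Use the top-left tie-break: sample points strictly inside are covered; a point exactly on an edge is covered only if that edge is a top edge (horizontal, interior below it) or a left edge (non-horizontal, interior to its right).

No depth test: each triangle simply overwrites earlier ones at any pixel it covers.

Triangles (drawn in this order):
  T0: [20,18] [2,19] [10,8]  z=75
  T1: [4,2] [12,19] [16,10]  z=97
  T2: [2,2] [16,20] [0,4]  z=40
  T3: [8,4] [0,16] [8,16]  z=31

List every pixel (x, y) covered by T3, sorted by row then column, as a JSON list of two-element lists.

T0:
  2·area = 190
  edge (20, 18)→(2, 19): d=(-18,1) right/bottom  bias=-1
  edge (2, 19)→(10, 8): d=(8,-11) top-left  bias=+0
  edge (10, 8)→(20, 18): d=(10,10) right/bottom  bias=-1
    (1,0)@(3, 1): e=[323,-133,0] → .  [on edge]
    (2,1)@(5, 3): e=[285,-95,0] → .  [on edge]
    (3,2)@(7, 5): e=[247,-57,0] → .  [on edge]
    (4,3)@(9, 7): e=[209,-19,0] → .  [on edge]
    (5,4)@(11, 9): e=[171,19,0] → .  [on edge]
    (4,5)@(9, 11): e=[137,13,40] → X
    (5,5)@(11, 11): e=[135,35,20] → X
    (6,5)@(13, 11): e=[133,57,0] → .  [on edge]
    (3,6)@(7, 13): e=[103,7,80] → X
    (6,6)@(13, 13): e=[97,73,20] → X
    (7,6)@(15, 13): e=[95,95,0] → .  [on edge]
    (2,7)@(5, 15): e=[69,1,120] → X
    (8,7)@(17, 15): e=[57,133,0] → .  [on edge]
    (9,8)@(19, 17): e=[19,171,0] → .  [on edge]
  covered (19 px):
    . . . . . . . . . .
    . . . . . . . . . .
    . . . . . . . . . .
    . . . . . . . . . .
    . . . . . . . . . .
    . . . . X X . . . .
    . . . X X X X . . .
    . . X X X X X X . .
    . . X X X X X X X .
    . . . . . . . . . .
T1:
  2·area = 140  (B↔C swapped to make it positive)
  edge (4, 2)→(16, 10): d=(12,8) right/bottom  bias=-1
  edge (16, 10)→(12, 19): d=(-4,9) right/bottom  bias=-1
  edge (12, 19)→(4, 2): d=(-8,-17) top-left  bias=+0
    (2,1)@(5, 3): e=[4,127,9] → X
    (3,1)@(7, 3): e=[-12,109,43] → .
    (2,2)@(5, 5): e=[28,119,-7] → .
    (3,2)@(7, 5): e=[12,101,27] → X
    (4,2)@(9, 5): e=[-4,83,61] → .
    (3,3)@(7, 7): e=[36,93,11] → X
    (4,3)@(9, 7): e=[20,75,45] → X
    (5,3)@(11, 7): e=[4,57,79] → X
    (6,3)@(13, 7): e=[-12,39,113] → .
    (3,4)@(7, 9): e=[60,85,-5] → .
    (4,4)@(9, 9): e=[44,67,29] → X
    (6,4)@(13, 9): e=[12,31,97] → X
  covered (16 px):
    . . . . . . . . . .
    . . X . . . . . . .
    . . . X . . . . . .
    . . . X X X . . . .
    . . . . X X X . . .
    . . . . X X X X . .
    . . . . . X X . . .
    . . . . . X X . . .
    . . . . . . . . . .
    . . . . . . . . . .
T2:
  2·area = 64
  edge (2, 2)→(16, 20): d=(14,18) right/bottom  bias=-1
  edge (16, 20)→(0, 4): d=(-16,-16) top-left  bias=+0
  edge (0, 4)→(2, 2): d=(2,-2) top-left  bias=+0
    (1,0)@(3, 1): e=[-32,96,0] → .  [on edge]
    (0,1)@(1, 3): e=[32,32,0] → X  [on edge]
    (1,1)@(3, 3): e=[-4,64,4] → .
    (0,2)@(1, 5): e=[60,0,4] → X  [on edge]
    (1,2)@(3, 5): e=[24,32,8] → X
    (2,2)@(5, 5): e=[-12,64,12] → .
    (0,3)@(1, 7): e=[88,-32,8] → .
    (1,3)@(3, 7): e=[52,0,12] → X  [on edge]
    (2,3)@(5, 7): e=[16,32,16] → X
    (3,3)@(7, 7): e=[-20,64,20] → .
    (1,4)@(3, 9): e=[80,-32,16] → .
    (2,4)@(5, 9): e=[44,0,20] → X  [on edge]
    (3,5)@(7, 11): e=[36,0,28] → X  [on edge]
    (4,5)@(9, 11): e=[0,32,32] → .  [on edge]
    (4,6)@(9, 13): e=[28,0,36] → X  [on edge]
    (5,7)@(11, 15): e=[20,0,44] → X  [on edge]
    (6,8)@(13, 17): e=[12,0,52] → X  [on edge]
    (7,9)@(15, 19): e=[4,0,60] → X  [on edge]
  covered (12 px):
    . . . . . . . . . .
    X . . . . . . . . .
    X X . . . . . . . .
    . X X . . . . . . .
    . . X X . . . . . .
    . . . X . . . . . .
    . . . . X . . . . .
    . . . . . X . . . .
    . . . . . . X . . .
    . . . . . . . X . .
T3:
  2·area = 96  (B↔C swapped to make it positive)
  edge (8, 4)→(8, 16): d=(0,12) right/bottom  bias=-1
  edge (8, 16)→(0, 16): d=(-8,0) right/bottom  bias=-1
  edge (0, 16)→(8, 4): d=(8,-12) top-left  bias=+0
    (3,3)@(7, 7): e=[12,72,12] → X
    (4,3)@(9, 7): e=[-12,72,36] → .
    (2,4)@(5, 9): e=[36,56,4] → X
    (4,4)@(9, 9): e=[-12,56,52] → .
    (2,5)@(5, 11): e=[36,40,20] → X
    (4,5)@(9, 11): e=[-12,40,68] → .
    (1,6)@(3, 13): e=[60,24,12] → X
    (4,6)@(9, 13): e=[-12,24,84] → .
    (0,7)@(1, 15): e=[84,8,4] → X
    (4,7)@(9, 15): e=[-12,8,100] → .
    (0,8)@(1, 17): e=[84,-8,20] → .
    (1,8)@(3, 17): e=[60,-8,44] → .
  covered (12 px):
    . . . . . . . . . .
    . . . . . . . . . .
    . . . . . . . . . .
    . . . X . . . . . .
    . . X X . . . . . .
    . . X X . . . . . .
    . X X X . . . . . .
    X X X X . . . . . .
    . . . . . . . . . .
    . . . . . . . . . .

Answer: [[3,3],[2,4],[3,4],[2,5],[3,5],[1,6],[2,6],[3,6],[0,7],[1,7],[2,7],[3,7]]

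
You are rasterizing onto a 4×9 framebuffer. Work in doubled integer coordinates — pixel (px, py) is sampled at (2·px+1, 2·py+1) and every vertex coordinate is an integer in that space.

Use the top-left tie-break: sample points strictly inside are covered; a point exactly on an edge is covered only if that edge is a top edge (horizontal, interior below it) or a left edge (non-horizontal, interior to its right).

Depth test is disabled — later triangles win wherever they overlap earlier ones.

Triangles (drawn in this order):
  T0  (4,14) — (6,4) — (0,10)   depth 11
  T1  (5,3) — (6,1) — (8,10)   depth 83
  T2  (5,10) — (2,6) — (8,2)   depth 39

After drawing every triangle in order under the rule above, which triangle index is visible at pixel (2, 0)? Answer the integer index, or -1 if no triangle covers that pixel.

T0:
  2·area = 48  (B↔C swapped to make it positive)
  edge (4, 14)→(0, 10): d=(-4,-4) top-left  bias=+0
  edge (0, 10)→(6, 4): d=(6,-6) top-left  bias=+0
  edge (6, 4)→(4, 14): d=(-2,10) right/bottom  bias=-1
    (3,1)@(7, 3): e=[56,0,-8] → ·  [on edge]
    (2,2)@(5, 5): e=[40,0,8] → #  [on edge]
    (3,2)@(7, 5): e=[48,12,-12] → ·
    (1,3)@(3, 7): e=[24,0,24] → #  [on edge]
    (3,3)@(7, 7): e=[40,24,-16] → ·
    (0,4)@(1, 9): e=[8,0,40] → #  [on edge]
    (2,4)@(5, 9): e=[24,24,0] → ·  [on edge]
    (0,5)@(1, 11): e=[0,12,36] → #  [on edge]
    (2,5)@(5, 11): e=[16,36,-4] → ·
    (0,6)@(1, 13): e=[-8,24,32] → ·
    (1,6)@(3, 13): e=[0,36,12] → #  [on edge]
    (2,6)@(5, 13): e=[8,48,-8] → ·
    (2,7)@(5, 15): e=[0,60,-12] → ·  [on edge]
    (3,8)@(7, 17): e=[0,84,-36] → ·  [on edge]
  covered (8 px):
    · · · ·
    · · · ·
    · · # ·
    · # # ·
    # # · ·
    # # · ·
    · # · ·
    · · · ·
    · · · ·
T1:
  2·area = 13
  edge (5, 3)→(6, 1): d=(1,-2) top-left  bias=+0
  edge (6, 1)→(8, 10): d=(2,9) right/bottom  bias=-1
  edge (8, 10)→(5, 3): d=(-3,-7) top-left  bias=+0
    (2,1)@(5, 3): e=[0,13,0] → #  [on edge]
    (3,1)@(7, 3): e=[4,-5,14] → ·
    (2,2)@(5, 5): e=[2,17,-6] → ·
    (1,3)@(3, 7): e=[0,39,-26] → ·  [on edge]
    (3,3)@(7, 7): e=[8,3,2] → #
    (3,4)@(7, 9): e=[10,7,-4] → ·
    (0,5)@(1, 11): e=[0,65,-52] → ·  [on edge]
  covered (2 px):
    · · · ·
    · · # ·
    · · · ·
    · · · #
    · · · ·
    · · · ·
    · · · ·
    · · · ·
    · · · ·
T2:
  2·area = 36
  edge (5, 10)→(2, 6): d=(-3,-4) top-left  bias=+0
  edge (2, 6)→(8, 2): d=(6,-4) top-left  bias=+0
  edge (8, 2)→(5, 10): d=(-3,8) right/bottom  bias=-1
    (3,1)@(7, 3): e=[29,2,5] → #
    (2,2)@(5, 5): e=[15,6,15] → #
    (3,2)@(7, 5): e=[23,14,-1] → ·
    (1,3)@(3, 7): e=[1,10,25] → #
    (3,3)@(7, 7): e=[17,26,-7] → ·
    (1,4)@(3, 9): e=[-5,22,19] → ·
    (2,4)@(5, 9): e=[3,30,3] → #
    (3,4)@(7, 9): e=[11,38,-13] → ·
    (2,5)@(5, 11): e=[-3,42,-3] → ·
  covered (5 px):
    · · · ·
    · · · #
    · · # ·
    · # # ·
    · · # ·
    · · · ·
    · · · ·
    · · · ·
    · · · ·

Z-buffer (winner per pixel, '.' = empty):
  . . . .
  . . 1 2
  . . 2 .
  . 2 2 1
  0 0 2 .
  0 0 . .
  . 0 . .
  . . . .
  . . . .

Answer: -1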